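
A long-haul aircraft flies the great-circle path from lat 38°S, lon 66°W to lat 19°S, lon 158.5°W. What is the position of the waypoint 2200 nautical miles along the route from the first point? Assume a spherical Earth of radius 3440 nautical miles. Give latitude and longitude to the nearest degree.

≈ lat 39°S, lon 113°W

The haversine formula gives a central angle δ ≈ 1.402 rad (80.3°) between the endpoints. The total great-circle distance is δ·R ≈ 1.402 × 3440 ≈ 4823 nmi, so the target fraction is f = 2200/4823 ≈ 0.456.
Interpolate at f ≈ 0.456 with slerp weights a = sin((1−f)δ)/sin δ ≈ 0.701, b = sin(fδ)/sin δ ≈ 0.605.
p = a·p₁ + b·p₂ ≈ (-0.308, -0.714, -0.628); φ = arcsin(p_z) ≈ -38.94°, λ = atan2(p_y, p_x) ≈ -113.33°.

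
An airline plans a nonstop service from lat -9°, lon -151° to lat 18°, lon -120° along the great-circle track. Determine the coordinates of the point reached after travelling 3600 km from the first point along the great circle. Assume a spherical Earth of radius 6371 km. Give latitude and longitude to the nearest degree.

Convert each endpoint to a unit vector on the sphere (x = cos φ cos λ, y = cos φ sin λ, z = sin φ).
The central angle between the endpoints is δ = arccos(p₁·p₂) ≈ 0.712 rad (40.8°). The total great-circle distance is δ·R ≈ 0.712 × 6371 ≈ 4538 km, so the target fraction is f = 3600/4538 ≈ 0.793.
Interpolate at f ≈ 0.793 with slerp weights a = sin((1−f)δ)/sin δ ≈ 0.225, b = sin(fδ)/sin δ ≈ 0.819.
p = a·p₁ + b·p₂ ≈ (-0.584, -0.782, 0.218); φ = arcsin(p_z) ≈ 12.59°, λ = atan2(p_y, p_x) ≈ -126.72°.

≈ lat 13°, lon -127°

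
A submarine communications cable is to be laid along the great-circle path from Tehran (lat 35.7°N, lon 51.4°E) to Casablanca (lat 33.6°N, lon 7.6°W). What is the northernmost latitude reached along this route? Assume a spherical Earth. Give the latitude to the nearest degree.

≈ 39°N

The great circle lies in the plane with unit normal n̂ = (p₁ × p₂)/|p₁ × p₂|.
Here n̂_z ≈ -0.782; the vertex latitude is φ_max = arccos|n̂_z| ≈ 38.5°.
Check via Clairaut: cos φ_max = |cos φ₁| · sin C = cos(35.7°)·sin(74.4°) ≈ 0.782, again giving ≈ 38.5°.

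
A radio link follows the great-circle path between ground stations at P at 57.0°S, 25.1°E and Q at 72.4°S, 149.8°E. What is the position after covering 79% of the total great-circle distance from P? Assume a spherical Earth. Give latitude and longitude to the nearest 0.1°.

≈ 78.2°S, 119.3°E

Convert each endpoint to a unit vector on the sphere (x = cos φ cos λ, y = cos φ sin λ, z = sin φ).
The central angle between the endpoints is δ = arccos(p₁·p₂) ≈ 0.787 rad (45.1°).
Interpolate at f = 0.79 with slerp weights a = sin((1−f)δ)/sin δ ≈ 0.232, b = sin(fδ)/sin δ ≈ 0.822.
p = a·p₁ + b·p₂ ≈ (-0.100, 0.179, -0.979); φ = arcsin(p_z) ≈ -78.17°, λ = atan2(p_y, p_x) ≈ 119.31°.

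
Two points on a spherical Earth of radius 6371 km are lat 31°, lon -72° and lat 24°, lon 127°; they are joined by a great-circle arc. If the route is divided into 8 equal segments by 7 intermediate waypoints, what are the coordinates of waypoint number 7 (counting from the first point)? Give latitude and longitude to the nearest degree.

From cos δ = sin φ₁ sin φ₂ + cos φ₁ cos φ₂ cos Δλ, the central angle is δ ≈ 2.130 rad (122.1°).
Interpolate at f = 7/8 with slerp weights a = sin((1−f)δ)/sin δ ≈ 0.311, b = sin(fδ)/sin δ ≈ 1.130.
p = a·p₁ + b·p₂ ≈ (-0.539, 0.571, 0.619); φ = arcsin(p_z) ≈ 38.27°, λ = atan2(p_y, p_x) ≈ 133.34°.

≈ lat 38°, lon 133°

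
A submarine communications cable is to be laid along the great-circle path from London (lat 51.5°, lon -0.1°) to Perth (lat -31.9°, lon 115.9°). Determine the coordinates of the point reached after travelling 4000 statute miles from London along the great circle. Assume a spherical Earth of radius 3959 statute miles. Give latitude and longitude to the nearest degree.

Convert each endpoint to a unit vector on the sphere (x = cos φ cos λ, y = cos φ sin λ, z = sin φ).
The central angle between the endpoints is δ = arccos(p₁·p₂) ≈ 2.272 rad (130.2°). The total great-circle distance is δ·R ≈ 2.272 × 3959 ≈ 8995 mi, so the target fraction is f = 4000/8995 ≈ 0.445.
Interpolate at f ≈ 0.445 with slerp weights a = sin((1−f)δ)/sin δ ≈ 1.247, b = sin(fδ)/sin δ ≈ 1.109.
p = a·p₁ + b·p₂ ≈ (0.365, 0.845, 0.390); φ = arcsin(p_z) ≈ 22.95°, λ = atan2(p_y, p_x) ≈ 66.64°.

≈ lat 23°, lon 67°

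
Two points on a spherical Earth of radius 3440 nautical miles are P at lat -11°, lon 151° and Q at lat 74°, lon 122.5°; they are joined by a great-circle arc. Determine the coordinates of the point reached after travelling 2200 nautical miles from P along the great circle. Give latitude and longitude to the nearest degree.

The haversine formula gives a central angle δ ≈ 1.516 rad (86.9°) between the endpoints. The total great-circle distance is δ·R ≈ 1.516 × 3440 ≈ 5216 nmi, so the target fraction is f = 2200/5216 ≈ 0.422.
Interpolate at f ≈ 0.422 with slerp weights a = sin((1−f)δ)/sin δ ≈ 0.770, b = sin(fδ)/sin δ ≈ 0.598.
p = a·p₁ + b·p₂ ≈ (-0.749, 0.505, 0.428); φ = arcsin(p_z) ≈ 25.32°, λ = atan2(p_y, p_x) ≈ 146.01°.

≈ lat 25°, lon 146°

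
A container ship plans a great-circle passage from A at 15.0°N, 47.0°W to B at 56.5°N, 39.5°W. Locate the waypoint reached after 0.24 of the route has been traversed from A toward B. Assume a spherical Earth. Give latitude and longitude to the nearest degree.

≈ 25°N, 46°W

Convert each endpoint to a unit vector on the sphere (x = cos φ cos λ, y = cos φ sin λ, z = sin φ).
The central angle between the endpoints is δ = arccos(p₁·p₂) ≈ 0.731 rad (41.9°).
Interpolate at f = 0.24 with slerp weights a = sin((1−f)δ)/sin δ ≈ 0.790, b = sin(fδ)/sin δ ≈ 0.261.
p = a·p₁ + b·p₂ ≈ (0.632, -0.650, 0.422); φ = arcsin(p_z) ≈ 24.99°, λ = atan2(p_y, p_x) ≈ -45.81°.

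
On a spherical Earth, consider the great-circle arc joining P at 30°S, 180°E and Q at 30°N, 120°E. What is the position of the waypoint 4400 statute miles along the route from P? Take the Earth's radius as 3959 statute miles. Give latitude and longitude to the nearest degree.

≈ 17°N, 135°E

From cos δ = sin φ₁ sin φ₂ + cos φ₁ cos φ₂ cos Δλ, the central angle is δ ≈ 1.445 rad (82.8°). The total great-circle distance is δ·R ≈ 1.445 × 3959 ≈ 5723 mi, so the target fraction is f = 4400/5723 ≈ 0.769.
Interpolate at f ≈ 0.769 with slerp weights a = sin((1−f)δ)/sin δ ≈ 0.330, b = sin(fδ)/sin δ ≈ 0.903.
p = a·p₁ + b·p₂ ≈ (-0.677, 0.678, 0.286); φ = arcsin(p_z) ≈ 16.65°, λ = atan2(p_y, p_x) ≈ 134.99°.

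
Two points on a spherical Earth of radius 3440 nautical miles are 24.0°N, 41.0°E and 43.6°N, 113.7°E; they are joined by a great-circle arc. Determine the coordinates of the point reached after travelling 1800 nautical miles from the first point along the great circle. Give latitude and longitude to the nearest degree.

Write both endpoints as unit vectors p₁, p₂ with components (cos φ cos λ, cos φ sin λ, sin φ).
The central angle between the endpoints is δ = arccos(p₁·p₂) ≈ 1.073 rad (61.5°). The total great-circle distance is δ·R ≈ 1.073 × 3440 ≈ 3692 nmi, so the target fraction is f = 1800/3692 ≈ 0.488.
Interpolate at f ≈ 0.488 with slerp weights a = sin((1−f)δ)/sin δ ≈ 0.595, b = sin(fδ)/sin δ ≈ 0.569.
p = a·p₁ + b·p₂ ≈ (0.245, 0.734, 0.634); φ = arcsin(p_z) ≈ 39.35°, λ = atan2(p_y, p_x) ≈ 71.56°.

≈ 39°N, 72°E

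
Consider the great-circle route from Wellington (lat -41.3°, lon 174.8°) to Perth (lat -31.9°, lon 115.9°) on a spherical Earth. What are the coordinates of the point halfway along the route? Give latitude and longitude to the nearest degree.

Convert each endpoint to a unit vector on the sphere (x = cos φ cos λ, y = cos φ sin λ, z = sin φ).
The central angle between the endpoints is δ = arccos(p₁·p₂) ≈ 0.825 rad (47.3°).
Interpolate at f = 1/2 with slerp weights a = sin((1−f)δ)/sin δ ≈ 0.546, b = sin(fδ)/sin δ ≈ 0.546.
p = a·p₁ + b·p₂ ≈ (-0.611, 0.454, -0.649); φ = arcsin(p_z) ≈ -40.44°, λ = atan2(p_y, p_x) ≈ 143.38°.

≈ lat -40°, lon 143°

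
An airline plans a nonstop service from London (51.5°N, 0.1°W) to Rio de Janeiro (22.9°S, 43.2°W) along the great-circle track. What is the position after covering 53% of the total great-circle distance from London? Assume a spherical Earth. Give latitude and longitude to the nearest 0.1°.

≈ 13.0°N, 27.1°W

The haversine formula gives a central angle δ ≈ 1.456 rad (83.4°) between the endpoints.
Interpolate at f = 0.53 with slerp weights a = sin((1−f)δ)/sin δ ≈ 0.636, b = sin(fδ)/sin δ ≈ 0.702.
p = a·p₁ + b·p₂ ≈ (0.868, -0.443, 0.225); φ = arcsin(p_z) ≈ 13.00°, λ = atan2(p_y, p_x) ≈ -27.07°.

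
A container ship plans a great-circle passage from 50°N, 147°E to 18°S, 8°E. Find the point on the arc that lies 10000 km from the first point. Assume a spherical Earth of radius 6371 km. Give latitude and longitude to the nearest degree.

Convert each endpoint to a unit vector on the sphere (x = cos φ cos λ, y = cos φ sin λ, z = sin φ).
The central angle between the endpoints is δ = arccos(p₁·p₂) ≈ 2.344 rad (134.3°). The total great-circle distance is δ·R ≈ 2.344 × 6371 ≈ 14931 km, so the target fraction is f = 10000/14931 ≈ 0.670.
Interpolate at f ≈ 0.670 with slerp weights a = sin((1−f)δ)/sin δ ≈ 0.976, b = sin(fδ)/sin δ ≈ 1.397.
p = a·p₁ + b·p₂ ≈ (0.789, 0.527, 0.316); φ = arcsin(p_z) ≈ 18.43°, λ = atan2(p_y, p_x) ≈ 33.72°.

≈ 18°N, 34°E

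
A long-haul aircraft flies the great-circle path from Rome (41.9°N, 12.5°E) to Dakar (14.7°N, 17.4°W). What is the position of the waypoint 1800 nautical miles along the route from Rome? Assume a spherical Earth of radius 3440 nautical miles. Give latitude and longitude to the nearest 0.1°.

≈ 20.6°N, 12.5°W

Convert each endpoint to a unit vector on the sphere (x = cos φ cos λ, y = cos φ sin λ, z = sin φ).
The central angle between the endpoints is δ = arccos(p₁·p₂) ≈ 0.654 rad (37.5°). The total great-circle distance is δ·R ≈ 0.654 × 3440 ≈ 2250 nmi, so the target fraction is f = 1800/2250 ≈ 0.800.
Interpolate at f ≈ 0.800 with slerp weights a = sin((1−f)δ)/sin δ ≈ 0.214, b = sin(fδ)/sin δ ≈ 0.821.
p = a·p₁ + b·p₂ ≈ (0.914, -0.203, 0.352); φ = arcsin(p_z) ≈ 20.59°, λ = atan2(p_y, p_x) ≈ -12.52°.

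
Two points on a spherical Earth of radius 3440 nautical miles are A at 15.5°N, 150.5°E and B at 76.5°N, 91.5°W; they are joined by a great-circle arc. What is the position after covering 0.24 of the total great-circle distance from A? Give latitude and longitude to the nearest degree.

Convert each endpoint to a unit vector on the sphere (x = cos φ cos λ, y = cos φ sin λ, z = sin φ).
The central angle between the endpoints is δ = arccos(p₁·p₂) ≈ 1.416 rad (81.1°).
Interpolate at f = 0.24 with slerp weights a = sin((1−f)δ)/sin δ ≈ 0.891, b = sin(fδ)/sin δ ≈ 0.337.
p = a·p₁ + b·p₂ ≈ (-0.749, 0.344, 0.566); φ = arcsin(p_z) ≈ 34.48°, λ = atan2(p_y, p_x) ≈ 155.34°.

≈ 34°N, 155°E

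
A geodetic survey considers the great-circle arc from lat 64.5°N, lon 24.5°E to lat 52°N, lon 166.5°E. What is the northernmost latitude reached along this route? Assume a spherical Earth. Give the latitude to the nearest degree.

≈ 79°N

The great circle lies in the plane with unit normal n̂ = (p₁ × p₂)/|p₁ × p₂|.
Here n̂_z ≈ +0.189; the vertex latitude is φ_max = arccos|n̂_z| ≈ 79.1°.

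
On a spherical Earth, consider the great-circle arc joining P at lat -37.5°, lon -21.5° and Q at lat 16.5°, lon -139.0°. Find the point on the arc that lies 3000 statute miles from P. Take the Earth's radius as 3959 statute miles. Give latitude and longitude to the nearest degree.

≈ lat -28°, lon -73°

Write both endpoints as unit vectors p₁, p₂ with components (cos φ cos λ, cos φ sin λ, sin φ).
The central angle between the endpoints is δ = arccos(p₁·p₂) ≈ 2.123 rad (121.6°). The total great-circle distance is δ·R ≈ 2.123 × 3959 ≈ 8403 mi, so the target fraction is f = 3000/8403 ≈ 0.357.
Interpolate at f ≈ 0.357 with slerp weights a = sin((1−f)δ)/sin δ ≈ 1.149, b = sin(fδ)/sin δ ≈ 0.807.
p = a·p₁ + b·p₂ ≈ (0.264, -0.842, -0.470); φ = arcsin(p_z) ≈ -28.07°, λ = atan2(p_y, p_x) ≈ -72.56°.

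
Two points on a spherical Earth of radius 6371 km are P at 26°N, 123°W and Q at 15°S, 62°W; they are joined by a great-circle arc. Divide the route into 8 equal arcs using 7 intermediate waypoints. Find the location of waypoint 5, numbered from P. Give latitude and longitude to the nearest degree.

Write both endpoints as unit vectors p₁, p₂ with components (cos φ cos λ, cos φ sin λ, sin φ).
The central angle between the endpoints is δ = arccos(p₁·p₂) ≈ 1.258 rad (72.1°).
Interpolate at f = 5/8 with slerp weights a = sin((1−f)δ)/sin δ ≈ 0.478, b = sin(fδ)/sin δ ≈ 0.744.
p = a·p₁ + b·p₂ ≈ (0.103, -0.994, 0.017); φ = arcsin(p_z) ≈ 0.97°, λ = atan2(p_y, p_x) ≈ -84.06°.

≈ 1°N, 84°W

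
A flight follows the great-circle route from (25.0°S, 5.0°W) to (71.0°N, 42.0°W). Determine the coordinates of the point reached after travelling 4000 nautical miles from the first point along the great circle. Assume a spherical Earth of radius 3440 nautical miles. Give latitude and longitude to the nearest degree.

Convert each endpoint to a unit vector on the sphere (x = cos φ cos λ, y = cos φ sin λ, z = sin φ).
The central angle between the endpoints is δ = arccos(p₁·p₂) ≈ 1.735 rad (99.4°). The total great-circle distance is δ·R ≈ 1.735 × 3440 ≈ 5970 nmi, so the target fraction is f = 4000/5970 ≈ 0.670.
Interpolate at f ≈ 0.670 with slerp weights a = sin((1−f)δ)/sin δ ≈ 0.549, b = sin(fδ)/sin δ ≈ 0.931.
p = a·p₁ + b·p₂ ≈ (0.721, -0.246, 0.648); φ = arcsin(p_z) ≈ 40.36°, λ = atan2(p_y, p_x) ≈ -18.84°.

≈ (40°N, 19°W)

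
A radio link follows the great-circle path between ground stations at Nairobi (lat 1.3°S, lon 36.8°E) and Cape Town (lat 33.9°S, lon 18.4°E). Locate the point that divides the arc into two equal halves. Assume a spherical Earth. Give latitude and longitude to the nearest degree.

≈ lat 18°S, lon 28°E

Convert each endpoint to a unit vector on the sphere (x = cos φ cos λ, y = cos φ sin λ, z = sin φ).
The central angle between the endpoints is δ = arccos(p₁·p₂) ≈ 0.643 rad (36.9°).
Interpolate at f = 1/2 with slerp weights a = sin((1−f)δ)/sin δ ≈ 0.527, b = sin(fδ)/sin δ ≈ 0.527.
p = a·p₁ + b·p₂ ≈ (0.837, 0.454, -0.306); φ = arcsin(p_z) ≈ -17.81°, λ = atan2(p_y, p_x) ≈ 28.46°.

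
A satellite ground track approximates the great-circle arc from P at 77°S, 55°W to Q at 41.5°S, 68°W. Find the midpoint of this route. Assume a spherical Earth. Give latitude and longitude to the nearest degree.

From cos δ = sin φ₁ sin φ₂ + cos φ₁ cos φ₂ cos Δλ, the central angle is δ ≈ 0.627 rad (35.9°).
Interpolate at f = 1/2 with slerp weights a = sin((1−f)δ)/sin δ ≈ 0.526, b = sin(fδ)/sin δ ≈ 0.526.
p = a·p₁ + b·p₂ ≈ (0.215, -0.462, -0.860); φ = arcsin(p_z) ≈ -59.37°, λ = atan2(p_y, p_x) ≈ -65.01°.

≈ 59°S, 65°W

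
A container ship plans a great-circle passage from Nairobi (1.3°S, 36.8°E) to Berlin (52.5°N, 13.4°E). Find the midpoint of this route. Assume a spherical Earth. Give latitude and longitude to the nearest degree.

Convert each endpoint to a unit vector on the sphere (x = cos φ cos λ, y = cos φ sin λ, z = sin φ).
The central angle between the endpoints is δ = arccos(p₁·p₂) ≈ 1.000 rad (57.3°).
Interpolate at f = 1/2 with slerp weights a = sin((1−f)δ)/sin δ ≈ 0.570, b = sin(fδ)/sin δ ≈ 0.570.
p = a·p₁ + b·p₂ ≈ (0.793, 0.422, 0.439); φ = arcsin(p_z) ≈ 26.04°, λ = atan2(p_y, p_x) ≈ 27.98°.

≈ 26°N, 28°E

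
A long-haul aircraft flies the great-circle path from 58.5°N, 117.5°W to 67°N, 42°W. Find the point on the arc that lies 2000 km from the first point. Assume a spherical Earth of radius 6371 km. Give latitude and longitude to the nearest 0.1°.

≈ 68.1°N, 82.7°W

Convert each endpoint to a unit vector on the sphere (x = cos φ cos λ, y = cos φ sin λ, z = sin φ).
The central angle between the endpoints is δ = arccos(p₁·p₂) ≈ 0.581 rad (33.3°). The total great-circle distance is δ·R ≈ 0.581 × 6371 ≈ 3701 km, so the target fraction is f = 2000/3701 ≈ 0.540.
Interpolate at f ≈ 0.540 with slerp weights a = sin((1−f)δ)/sin δ ≈ 0.481, b = sin(fδ)/sin δ ≈ 0.563.
p = a·p₁ + b·p₂ ≈ (0.047, -0.370, 0.928); φ = arcsin(p_z) ≈ 68.10°, λ = atan2(p_y, p_x) ≈ -82.70°.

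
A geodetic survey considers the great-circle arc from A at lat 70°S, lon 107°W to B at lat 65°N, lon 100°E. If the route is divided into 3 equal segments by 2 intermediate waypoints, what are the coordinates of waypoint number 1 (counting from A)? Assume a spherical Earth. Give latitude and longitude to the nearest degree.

≈ lat 36°S, lon 164°E

Convert each endpoint to a unit vector on the sphere (x = cos φ cos λ, y = cos φ sin λ, z = sin φ).
The central angle between the endpoints is δ = arccos(p₁·p₂) ≈ 2.943 rad (168.6°).
Interpolate at f = 1/3 with slerp weights a = sin((1−f)δ)/sin δ ≈ 4.696, b = sin(fδ)/sin δ ≈ 4.223.
p = a·p₁ + b·p₂ ≈ (-0.780, 0.222, -0.586); φ = arcsin(p_z) ≈ -35.87°, λ = atan2(p_y, p_x) ≈ 164.14°.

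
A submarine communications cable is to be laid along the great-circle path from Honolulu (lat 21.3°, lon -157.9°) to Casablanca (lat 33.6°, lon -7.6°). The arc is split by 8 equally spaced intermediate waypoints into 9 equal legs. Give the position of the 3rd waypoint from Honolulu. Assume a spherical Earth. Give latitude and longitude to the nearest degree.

≈ lat 53°, lon -128°

Convert each endpoint to a unit vector on the sphere (x = cos φ cos λ, y = cos φ sin λ, z = sin φ).
The central angle between the endpoints is δ = arccos(p₁·p₂) ≈ 2.064 rad (118.2°).
Interpolate at f = 3/9 with slerp weights a = sin((1−f)δ)/sin δ ≈ 1.114, b = sin(fδ)/sin δ ≈ 0.721.
p = a·p₁ + b·p₂ ≈ (-0.366, -0.470, 0.803); φ = arcsin(p_z) ≈ 53.44°, λ = atan2(p_y, p_x) ≈ -127.95°.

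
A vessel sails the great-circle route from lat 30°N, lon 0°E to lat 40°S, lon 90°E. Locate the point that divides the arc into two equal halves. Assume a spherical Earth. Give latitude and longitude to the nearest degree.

Convert each endpoint to a unit vector on the sphere (x = cos φ cos λ, y = cos φ sin λ, z = sin φ).
The central angle between the endpoints is δ = arccos(p₁·p₂) ≈ 1.898 rad (108.7°).
Interpolate at f = 1/2 with slerp weights a = sin((1−f)δ)/sin δ ≈ 0.858, b = sin(fδ)/sin δ ≈ 0.858.
p = a·p₁ + b·p₂ ≈ (0.743, 0.658, -0.123); φ = arcsin(p_z) ≈ -7.04°, λ = atan2(p_y, p_x) ≈ 41.49°.

≈ lat 7°S, lon 41°E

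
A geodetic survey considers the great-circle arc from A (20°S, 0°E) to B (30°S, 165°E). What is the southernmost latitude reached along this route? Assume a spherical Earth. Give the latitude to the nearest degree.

The great circle lies in the plane with unit normal n̂ = (p₁ × p₂)/|p₁ × p₂|.
Here n̂_z ≈ +0.267; the vertex latitude is φ_max = arccos|n̂_z| ≈ 74.5°.
Check via Clairaut: cos φ_max = |cos φ₁| · sin C = cos(20.0°)·sin(163.5°) ≈ 0.267, again giving ≈ 74.5°.

≈ 75°S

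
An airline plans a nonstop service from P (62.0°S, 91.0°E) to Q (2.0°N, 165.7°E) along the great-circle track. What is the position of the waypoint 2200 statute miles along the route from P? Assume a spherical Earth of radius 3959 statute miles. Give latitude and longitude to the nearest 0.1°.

≈ (43.5°S, 135.7°E)

Write both endpoints as unit vectors p₁, p₂ with components (cos φ cos λ, cos φ sin λ, sin φ).
The central angle between the endpoints is δ = arccos(p₁·p₂) ≈ 1.478 rad (84.7°). The total great-circle distance is δ·R ≈ 1.478 × 3959 ≈ 5850 mi, so the target fraction is f = 2200/5850 ≈ 0.376.
Interpolate at f ≈ 0.376 with slerp weights a = sin((1−f)δ)/sin δ ≈ 0.800, b = sin(fδ)/sin δ ≈ 0.530.
p = a·p₁ + b·p₂ ≈ (-0.520, 0.506, -0.688); φ = arcsin(p_z) ≈ -43.48°, λ = atan2(p_y, p_x) ≈ 135.74°.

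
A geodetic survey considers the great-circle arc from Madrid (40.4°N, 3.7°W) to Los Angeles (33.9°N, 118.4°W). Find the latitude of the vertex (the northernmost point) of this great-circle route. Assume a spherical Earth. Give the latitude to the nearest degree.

The great circle lies in the plane with unit normal n̂ = (p₁ × p₂)/|p₁ × p₂|.
Here n̂_z ≈ -0.577; the vertex latitude is φ_max = arccos|n̂_z| ≈ 54.8°.

≈ 55°N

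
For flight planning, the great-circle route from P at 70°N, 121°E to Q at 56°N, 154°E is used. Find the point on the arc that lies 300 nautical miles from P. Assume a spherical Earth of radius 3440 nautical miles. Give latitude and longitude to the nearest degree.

From cos δ = sin φ₁ sin φ₂ + cos φ₁ cos φ₂ cos Δλ, the central angle is δ ≈ 0.350 rad (20.0°). The total great-circle distance is δ·R ≈ 0.350 × 3440 ≈ 1203 nmi, so the target fraction is f = 300/1203 ≈ 0.249.
Interpolate at f ≈ 0.249 with slerp weights a = sin((1−f)δ)/sin δ ≈ 0.757, b = sin(fδ)/sin δ ≈ 0.254.
p = a·p₁ + b·p₂ ≈ (-0.261, 0.284, 0.922); φ = arcsin(p_z) ≈ 67.29°, λ = atan2(p_y, p_x) ≈ 132.56°.

≈ 67°N, 133°E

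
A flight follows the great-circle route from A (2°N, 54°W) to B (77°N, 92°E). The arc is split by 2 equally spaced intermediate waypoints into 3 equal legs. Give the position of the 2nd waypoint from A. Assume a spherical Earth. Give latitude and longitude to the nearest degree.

≈ (67°N, 37°W)

Convert each endpoint to a unit vector on the sphere (x = cos φ cos λ, y = cos φ sin λ, z = sin φ).
The central angle between the endpoints is δ = arccos(p₁·p₂) ≈ 1.724 rad (98.8°).
Interpolate at f = 2/3 with slerp weights a = sin((1−f)δ)/sin δ ≈ 0.550, b = sin(fδ)/sin δ ≈ 0.923.
p = a·p₁ + b·p₂ ≈ (0.316, -0.237, 0.919); φ = arcsin(p_z) ≈ 66.74°, λ = atan2(p_y, p_x) ≈ -36.90°.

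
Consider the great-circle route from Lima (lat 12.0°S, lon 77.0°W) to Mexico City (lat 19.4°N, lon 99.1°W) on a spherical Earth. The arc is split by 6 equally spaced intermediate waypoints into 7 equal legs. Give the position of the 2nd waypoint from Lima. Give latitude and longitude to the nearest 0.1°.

The haversine formula gives a central angle δ ≈ 0.667 rad (38.2°) between the endpoints.
Interpolate at f = 2/7 with slerp weights a = sin((1−f)δ)/sin δ ≈ 0.741, b = sin(fδ)/sin δ ≈ 0.306.
p = a·p₁ + b·p₂ ≈ (0.117, -0.992, -0.052); φ = arcsin(p_z) ≈ -3.01°, λ = atan2(p_y, p_x) ≈ -83.25°.

≈ lat 3.0°S, lon 83.2°W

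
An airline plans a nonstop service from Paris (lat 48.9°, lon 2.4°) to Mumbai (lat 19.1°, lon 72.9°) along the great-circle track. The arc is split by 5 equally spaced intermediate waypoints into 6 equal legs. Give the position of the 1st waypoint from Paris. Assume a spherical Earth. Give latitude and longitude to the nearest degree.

≈ lat 48°, lon 18°

From cos δ = sin φ₁ sin φ₂ + cos φ₁ cos φ₂ cos Δλ, the central angle is δ ≈ 1.100 rad (63.0°).
Interpolate at f = 1/6 with slerp weights a = sin((1−f)δ)/sin δ ≈ 0.890, b = sin(fδ)/sin δ ≈ 0.205.
p = a·p₁ + b·p₂ ≈ (0.642, 0.209, 0.738); φ = arcsin(p_z) ≈ 47.55°, λ = atan2(p_y, p_x) ≈ 18.06°.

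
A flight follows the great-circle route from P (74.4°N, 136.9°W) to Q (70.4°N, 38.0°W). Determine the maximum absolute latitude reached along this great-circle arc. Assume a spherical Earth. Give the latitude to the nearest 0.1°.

≈ 78.6°N

The great circle lies in the plane with unit normal n̂ = (p₁ × p₂)/|p₁ × p₂|.
Here n̂_z ≈ +0.198; the vertex latitude is φ_max = arccos|n̂_z| ≈ 78.6°.
Check via Clairaut: cos φ_max = |cos φ₁| · sin C = cos(74.4°)·sin(47.5°) ≈ 0.198, again giving ≈ 78.6°.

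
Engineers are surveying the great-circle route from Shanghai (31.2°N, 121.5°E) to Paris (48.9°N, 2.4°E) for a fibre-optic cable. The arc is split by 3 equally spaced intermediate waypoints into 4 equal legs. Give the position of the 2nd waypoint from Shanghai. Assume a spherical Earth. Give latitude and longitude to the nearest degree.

≈ 58°N, 75°E

The haversine formula gives a central angle δ ≈ 1.454 rad (83.3°) between the endpoints.
Interpolate at f = 2/4 with slerp weights a = sin((1−f)δ)/sin δ ≈ 0.669, b = sin(fδ)/sin δ ≈ 0.669.
p = a·p₁ + b·p₂ ≈ (0.140, 0.506, 0.851); φ = arcsin(p_z) ≈ 58.30°, λ = atan2(p_y, p_x) ≈ 74.50°.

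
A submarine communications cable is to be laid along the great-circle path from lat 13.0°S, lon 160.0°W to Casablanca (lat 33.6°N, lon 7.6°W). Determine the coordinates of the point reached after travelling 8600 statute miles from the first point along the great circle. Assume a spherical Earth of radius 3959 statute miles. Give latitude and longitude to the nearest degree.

From cos δ = sin φ₁ sin φ₂ + cos φ₁ cos φ₂ cos Δλ, the central angle is δ ≈ 2.575 rad (147.5°). The total great-circle distance is δ·R ≈ 2.575 × 3959 ≈ 10194 mi, so the target fraction is f = 8600/10194 ≈ 0.844.
Interpolate at f ≈ 0.844 with slerp weights a = sin((1−f)δ)/sin δ ≈ 0.730, b = sin(fδ)/sin δ ≈ 1.536.
p = a·p₁ + b·p₂ ≈ (0.600, -0.412, 0.686); φ = arcsin(p_z) ≈ 43.30°, λ = atan2(p_y, p_x) ≈ -34.52°.

≈ lat 43°N, lon 35°W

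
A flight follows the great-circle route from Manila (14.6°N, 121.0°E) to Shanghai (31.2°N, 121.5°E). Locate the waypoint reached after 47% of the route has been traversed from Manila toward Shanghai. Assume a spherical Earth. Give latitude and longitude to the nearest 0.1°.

≈ 22.4°N, 121.2°E

Write both endpoints as unit vectors p₁, p₂ with components (cos φ cos λ, cos φ sin λ, sin φ).
The central angle between the endpoints is δ = arccos(p₁·p₂) ≈ 0.290 rad (16.6°).
Interpolate at f = 0.47 with slerp weights a = sin((1−f)δ)/sin δ ≈ 0.535, b = sin(fδ)/sin δ ≈ 0.475.
p = a·p₁ + b·p₂ ≈ (-0.479, 0.791, 0.381); φ = arcsin(p_z) ≈ 22.40°, λ = atan2(p_y, p_x) ≈ 121.22°.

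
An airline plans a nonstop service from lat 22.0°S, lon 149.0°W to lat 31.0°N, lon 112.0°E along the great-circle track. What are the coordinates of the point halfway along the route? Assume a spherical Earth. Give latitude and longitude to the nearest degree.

≈ lat 7°N, lon 164°E

From cos δ = sin φ₁ sin φ₂ + cos φ₁ cos φ₂ cos Δλ, the central angle is δ ≈ 1.894 rad (108.5°).
Interpolate at f = 1/2 with slerp weights a = sin((1−f)δ)/sin δ ≈ 0.856, b = sin(fδ)/sin δ ≈ 0.856.
p = a·p₁ + b·p₂ ≈ (-0.955, 0.271, 0.120); φ = arcsin(p_z) ≈ 6.90°, λ = atan2(p_y, p_x) ≈ 164.13°.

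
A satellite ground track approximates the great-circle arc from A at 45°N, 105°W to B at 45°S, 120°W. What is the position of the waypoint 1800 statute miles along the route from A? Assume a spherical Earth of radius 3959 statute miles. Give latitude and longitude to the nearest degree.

≈ 19°N, 110°W

Convert each endpoint to a unit vector on the sphere (x = cos φ cos λ, y = cos φ sin λ, z = sin φ).
The central angle between the endpoints is δ = arccos(p₁·p₂) ≈ 1.588 rad (91.0°). The total great-circle distance is δ·R ≈ 1.588 × 3959 ≈ 6286 mi, so the target fraction is f = 1800/6286 ≈ 0.286.
Interpolate at f ≈ 0.286 with slerp weights a = sin((1−f)δ)/sin δ ≈ 0.906, b = sin(fδ)/sin δ ≈ 0.439.
p = a·p₁ + b·p₂ ≈ (-0.321, -0.888, 0.330); φ = arcsin(p_z) ≈ 19.27°, λ = atan2(p_y, p_x) ≈ -109.88°.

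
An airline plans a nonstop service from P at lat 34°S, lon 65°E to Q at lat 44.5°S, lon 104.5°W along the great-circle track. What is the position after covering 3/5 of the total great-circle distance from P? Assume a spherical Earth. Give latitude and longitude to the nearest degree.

Write both endpoints as unit vectors p₁, p₂ with components (cos φ cos λ, cos φ sin λ, sin φ).
The central angle between the endpoints is δ = arccos(p₁·p₂) ≈ 1.761 rad (100.9°).
Interpolate at f = 3/5 with slerp weights a = sin((1−f)δ)/sin δ ≈ 0.660, b = sin(fδ)/sin δ ≈ 0.887.
p = a·p₁ + b·p₂ ≈ (0.073, -0.117, -0.990); φ = arcsin(p_z) ≈ -82.09°, λ = atan2(p_y, p_x) ≈ -58.08°.

≈ lat 82°S, lon 58°W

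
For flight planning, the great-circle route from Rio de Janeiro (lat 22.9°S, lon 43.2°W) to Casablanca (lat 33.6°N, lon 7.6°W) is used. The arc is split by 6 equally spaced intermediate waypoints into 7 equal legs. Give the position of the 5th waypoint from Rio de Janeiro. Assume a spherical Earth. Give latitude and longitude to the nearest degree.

≈ lat 18°N, lon 19°W

Write both endpoints as unit vectors p₁, p₂ with components (cos φ cos λ, cos φ sin λ, sin φ).
The central angle between the endpoints is δ = arccos(p₁·p₂) ≈ 1.150 rad (65.9°).
Interpolate at f = 5/7 with slerp weights a = sin((1−f)δ)/sin δ ≈ 0.354, b = sin(fδ)/sin δ ≈ 0.802.
p = a·p₁ + b·p₂ ≈ (0.900, -0.311, 0.306); φ = arcsin(p_z) ≈ 17.84°, λ = atan2(p_y, p_x) ≈ -19.09°.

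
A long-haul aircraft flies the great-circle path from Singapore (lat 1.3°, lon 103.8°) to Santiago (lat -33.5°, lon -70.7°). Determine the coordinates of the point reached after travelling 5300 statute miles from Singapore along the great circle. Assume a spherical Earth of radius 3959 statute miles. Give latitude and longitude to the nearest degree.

From cos δ = sin φ₁ sin φ₂ + cos φ₁ cos φ₂ cos Δλ, the central angle is δ ≈ 2.572 rad (147.4°). The total great-circle distance is δ·R ≈ 2.572 × 3959 ≈ 10184 mi, so the target fraction is f = 5300/10184 ≈ 0.520.
Interpolate at f ≈ 0.520 with slerp weights a = sin((1−f)δ)/sin δ ≈ 1.751, b = sin(fδ)/sin δ ≈ 1.806.
p = a·p₁ + b·p₂ ≈ (0.080, 0.279, -0.957); φ = arcsin(p_z) ≈ -73.13°, λ = atan2(p_y, p_x) ≈ 73.98°.

≈ lat -73°, lon 74°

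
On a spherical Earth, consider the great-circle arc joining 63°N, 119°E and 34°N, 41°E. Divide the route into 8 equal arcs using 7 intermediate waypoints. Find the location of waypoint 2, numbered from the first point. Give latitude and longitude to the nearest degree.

≈ 62°N, 89°E

From cos δ = sin φ₁ sin φ₂ + cos φ₁ cos φ₂ cos Δλ, the central angle is δ ≈ 0.956 rad (54.8°).
Interpolate at f = 2/8 with slerp weights a = sin((1−f)δ)/sin δ ≈ 0.804, b = sin(fδ)/sin δ ≈ 0.290.
p = a·p₁ + b·p₂ ≈ (0.004, 0.477, 0.879); φ = arcsin(p_z) ≈ 61.50°, λ = atan2(p_y, p_x) ≈ 89.49°.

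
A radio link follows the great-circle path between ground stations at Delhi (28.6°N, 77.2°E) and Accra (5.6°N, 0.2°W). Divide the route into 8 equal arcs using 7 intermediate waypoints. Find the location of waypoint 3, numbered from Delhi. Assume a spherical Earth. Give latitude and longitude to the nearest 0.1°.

≈ (24.4°N, 45.5°E)

Convert each endpoint to a unit vector on the sphere (x = cos φ cos λ, y = cos φ sin λ, z = sin φ).
The central angle between the endpoints is δ = arccos(p₁·p₂) ≈ 1.331 rad (76.3°).
Interpolate at f = 3/8 with slerp weights a = sin((1−f)δ)/sin δ ≈ 0.761, b = sin(fδ)/sin δ ≈ 0.493.
p = a·p₁ + b·p₂ ≈ (0.638, 0.650, 0.412); φ = arcsin(p_z) ≈ 24.35°, λ = atan2(p_y, p_x) ≈ 45.51°.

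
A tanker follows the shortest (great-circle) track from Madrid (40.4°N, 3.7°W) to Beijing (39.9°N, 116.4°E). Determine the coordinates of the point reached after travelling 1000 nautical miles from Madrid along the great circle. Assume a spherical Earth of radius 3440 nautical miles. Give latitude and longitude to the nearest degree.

≈ (52°N, 14°E)

From cos δ = sin φ₁ sin φ₂ + cos φ₁ cos φ₂ cos Δλ, the central angle is δ ≈ 1.448 rad (82.9°). The total great-circle distance is δ·R ≈ 1.448 × 3440 ≈ 4980 nmi, so the target fraction is f = 1000/4980 ≈ 0.201.
Interpolate at f ≈ 0.201 with slerp weights a = sin((1−f)δ)/sin δ ≈ 0.923, b = sin(fδ)/sin δ ≈ 0.289.
p = a·p₁ + b·p₂ ≈ (0.603, 0.153, 0.783); φ = arcsin(p_z) ≈ 51.56°, λ = atan2(p_y, p_x) ≈ 14.26°.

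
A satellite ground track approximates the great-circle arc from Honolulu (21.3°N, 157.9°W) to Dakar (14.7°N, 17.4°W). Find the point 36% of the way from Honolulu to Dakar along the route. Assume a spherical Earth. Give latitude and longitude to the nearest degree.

Write both endpoints as unit vectors p₁, p₂ with components (cos φ cos λ, cos φ sin λ, sin φ).
The central angle between the endpoints is δ = arccos(p₁·p₂) ≈ 2.218 rad (127.1°).
Interpolate at f = 0.36 with slerp weights a = sin((1−f)δ)/sin δ ≈ 1.240, b = sin(fδ)/sin δ ≈ 0.898.
p = a·p₁ + b·p₂ ≈ (-0.241, -0.694, 0.678); φ = arcsin(p_z) ≈ 42.70°, λ = atan2(p_y, p_x) ≈ -109.14°.

≈ 43°N, 109°W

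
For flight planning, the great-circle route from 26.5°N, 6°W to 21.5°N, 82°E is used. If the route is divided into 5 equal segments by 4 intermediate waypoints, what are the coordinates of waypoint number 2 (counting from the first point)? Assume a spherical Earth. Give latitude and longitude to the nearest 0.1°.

Convert each endpoint to a unit vector on the sphere (x = cos φ cos λ, y = cos φ sin λ, z = sin φ).
The central angle between the endpoints is δ = arccos(p₁·p₂) ≈ 1.377 rad (78.9°).
Interpolate at f = 2/5 with slerp weights a = sin((1−f)δ)/sin δ ≈ 0.749, b = sin(fδ)/sin δ ≈ 0.533.
p = a·p₁ + b·p₂ ≈ (0.736, 0.421, 0.530); φ = arcsin(p_z) ≈ 32.00°, λ = atan2(p_y, p_x) ≈ 29.79°.

≈ 32.0°N, 29.8°E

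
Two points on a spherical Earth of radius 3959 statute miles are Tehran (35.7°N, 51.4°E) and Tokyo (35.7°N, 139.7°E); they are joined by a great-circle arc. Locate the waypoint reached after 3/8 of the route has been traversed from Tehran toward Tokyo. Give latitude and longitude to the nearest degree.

≈ 44°N, 83°E

The haversine formula gives a central angle δ ≈ 1.202 rad (68.9°) between the endpoints.
Interpolate at f = 3/8 with slerp weights a = sin((1−f)δ)/sin δ ≈ 0.732, b = sin(fδ)/sin δ ≈ 0.467.
p = a·p₁ + b·p₂ ≈ (0.081, 0.710, 0.700); φ = arcsin(p_z) ≈ 44.40°, λ = atan2(p_y, p_x) ≈ 83.45°.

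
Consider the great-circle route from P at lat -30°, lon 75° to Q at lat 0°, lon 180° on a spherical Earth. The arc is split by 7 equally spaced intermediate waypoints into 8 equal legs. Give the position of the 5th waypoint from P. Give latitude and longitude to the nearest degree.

≈ lat -19°, lon 146°

Convert each endpoint to a unit vector on the sphere (x = cos φ cos λ, y = cos φ sin λ, z = sin φ).
The central angle between the endpoints is δ = arccos(p₁·p₂) ≈ 1.797 rad (103.0°).
Interpolate at f = 5/8 with slerp weights a = sin((1−f)δ)/sin δ ≈ 0.640, b = sin(fδ)/sin δ ≈ 0.925.
p = a·p₁ + b·p₂ ≈ (-0.781, 0.536, -0.320); φ = arcsin(p_z) ≈ -18.67°, λ = atan2(p_y, p_x) ≈ 145.57°.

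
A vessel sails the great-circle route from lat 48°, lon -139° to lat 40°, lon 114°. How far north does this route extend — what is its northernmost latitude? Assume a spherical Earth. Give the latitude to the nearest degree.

≈ 59°

The great circle lies in the plane with unit normal n̂ = (p₁ × p₂)/|p₁ × p₂|.
Here n̂_z ≈ -0.519; the vertex latitude is φ_max = arccos|n̂_z| ≈ 58.7°.
Check via Clairaut: cos φ_max = |cos φ₁| · sin C = cos(48.0°)·sin(50.8°) ≈ 0.519, again giving ≈ 58.7°.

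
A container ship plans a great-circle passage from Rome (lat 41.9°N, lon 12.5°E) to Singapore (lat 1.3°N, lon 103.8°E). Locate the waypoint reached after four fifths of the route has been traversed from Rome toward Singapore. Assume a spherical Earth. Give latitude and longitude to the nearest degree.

Convert each endpoint to a unit vector on the sphere (x = cos φ cos λ, y = cos φ sin λ, z = sin φ).
The central angle between the endpoints is δ = arccos(p₁·p₂) ≈ 1.573 rad (90.1°).
Interpolate at f = 4/5 with slerp weights a = sin((1−f)δ)/sin δ ≈ 0.309, b = sin(fδ)/sin δ ≈ 0.951.
p = a·p₁ + b·p₂ ≈ (-0.002, 0.974, 0.228); φ = arcsin(p_z) ≈ 13.19°, λ = atan2(p_y, p_x) ≈ 90.12°.

≈ lat 13°N, lon 90°E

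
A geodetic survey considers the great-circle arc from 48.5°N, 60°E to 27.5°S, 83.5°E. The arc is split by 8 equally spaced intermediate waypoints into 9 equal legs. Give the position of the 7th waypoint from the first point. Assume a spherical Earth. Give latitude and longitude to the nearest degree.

Convert each endpoint to a unit vector on the sphere (x = cos φ cos λ, y = cos φ sin λ, z = sin φ).
The central angle between the endpoints is δ = arccos(p₁·p₂) ≈ 1.376 rad (78.9°).
Interpolate at f = 7/9 with slerp weights a = sin((1−f)δ)/sin δ ≈ 0.307, b = sin(fδ)/sin δ ≈ 0.894.
p = a·p₁ + b·p₂ ≈ (0.191, 0.964, -0.183); φ = arcsin(p_z) ≈ -10.55°, λ = atan2(p_y, p_x) ≈ 78.77°.

≈ 11°S, 79°E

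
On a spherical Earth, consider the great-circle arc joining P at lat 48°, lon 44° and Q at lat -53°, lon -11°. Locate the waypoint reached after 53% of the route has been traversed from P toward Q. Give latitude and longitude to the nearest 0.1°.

≈ lat -5.9°, lon 16.9°

The haversine formula gives a central angle δ ≈ 1.942 rad (111.3°) between the endpoints.
Interpolate at f = 0.53 with slerp weights a = sin((1−f)δ)/sin δ ≈ 0.849, b = sin(fδ)/sin δ ≈ 0.919.
p = a·p₁ + b·p₂ ≈ (0.952, 0.289, -0.103); φ = arcsin(p_z) ≈ -5.94°, λ = atan2(p_y, p_x) ≈ 16.89°.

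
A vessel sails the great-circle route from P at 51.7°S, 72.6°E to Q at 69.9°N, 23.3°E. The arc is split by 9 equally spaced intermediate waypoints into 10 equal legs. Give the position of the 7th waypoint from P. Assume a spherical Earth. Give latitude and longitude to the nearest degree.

Convert each endpoint to a unit vector on the sphere (x = cos φ cos λ, y = cos φ sin λ, z = sin φ).
The central angle between the endpoints is δ = arccos(p₁·p₂) ≈ 2.212 rad (126.7°).
Interpolate at f = 7/10 with slerp weights a = sin((1−f)δ)/sin δ ≈ 0.769, b = sin(fδ)/sin δ ≈ 1.247.
p = a·p₁ + b·p₂ ≈ (0.536, 0.624, 0.568); φ = arcsin(p_z) ≈ 34.63°, λ = atan2(p_y, p_x) ≈ 49.33°.

≈ 35°N, 49°E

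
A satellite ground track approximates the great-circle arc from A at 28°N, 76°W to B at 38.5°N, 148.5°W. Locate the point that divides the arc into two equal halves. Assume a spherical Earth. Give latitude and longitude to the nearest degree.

≈ 39°N, 110°W

Write both endpoints as unit vectors p₁, p₂ with components (cos φ cos λ, cos φ sin λ, sin φ).
The central angle between the endpoints is δ = arccos(p₁·p₂) ≈ 1.047 rad (60.0°).
Interpolate at f = 1/2 with slerp weights a = sin((1−f)δ)/sin δ ≈ 0.577, b = sin(fδ)/sin δ ≈ 0.577.
p = a·p₁ + b·p₂ ≈ (-0.262, -0.731, 0.630); φ = arcsin(p_z) ≈ 39.08°, λ = atan2(p_y, p_x) ≈ -109.72°.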